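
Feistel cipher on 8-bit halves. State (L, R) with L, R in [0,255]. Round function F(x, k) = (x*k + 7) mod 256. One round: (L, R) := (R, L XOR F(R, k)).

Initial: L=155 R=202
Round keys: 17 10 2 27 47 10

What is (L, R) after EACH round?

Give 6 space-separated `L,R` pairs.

Round 1 (k=17): L=202 R=234
Round 2 (k=10): L=234 R=225
Round 3 (k=2): L=225 R=35
Round 4 (k=27): L=35 R=89
Round 5 (k=47): L=89 R=125
Round 6 (k=10): L=125 R=176

Answer: 202,234 234,225 225,35 35,89 89,125 125,176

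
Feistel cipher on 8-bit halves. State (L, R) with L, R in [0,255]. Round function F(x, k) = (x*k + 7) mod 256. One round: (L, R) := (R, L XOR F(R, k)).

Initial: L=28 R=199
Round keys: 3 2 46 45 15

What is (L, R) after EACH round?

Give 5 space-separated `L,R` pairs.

Answer: 199,64 64,64 64,199 199,66 66,34

Derivation:
Round 1 (k=3): L=199 R=64
Round 2 (k=2): L=64 R=64
Round 3 (k=46): L=64 R=199
Round 4 (k=45): L=199 R=66
Round 5 (k=15): L=66 R=34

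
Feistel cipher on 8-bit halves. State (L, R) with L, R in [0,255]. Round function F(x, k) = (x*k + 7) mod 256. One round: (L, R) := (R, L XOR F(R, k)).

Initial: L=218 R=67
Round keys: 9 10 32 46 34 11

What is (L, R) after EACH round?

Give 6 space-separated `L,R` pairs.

Answer: 67,184 184,116 116,63 63,45 45,62 62,156

Derivation:
Round 1 (k=9): L=67 R=184
Round 2 (k=10): L=184 R=116
Round 3 (k=32): L=116 R=63
Round 4 (k=46): L=63 R=45
Round 5 (k=34): L=45 R=62
Round 6 (k=11): L=62 R=156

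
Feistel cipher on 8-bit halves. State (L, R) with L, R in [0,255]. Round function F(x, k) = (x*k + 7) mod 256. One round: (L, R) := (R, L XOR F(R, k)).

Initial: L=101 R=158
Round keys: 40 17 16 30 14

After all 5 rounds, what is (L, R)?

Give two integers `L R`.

Answer: 58 150

Derivation:
Round 1 (k=40): L=158 R=210
Round 2 (k=17): L=210 R=103
Round 3 (k=16): L=103 R=165
Round 4 (k=30): L=165 R=58
Round 5 (k=14): L=58 R=150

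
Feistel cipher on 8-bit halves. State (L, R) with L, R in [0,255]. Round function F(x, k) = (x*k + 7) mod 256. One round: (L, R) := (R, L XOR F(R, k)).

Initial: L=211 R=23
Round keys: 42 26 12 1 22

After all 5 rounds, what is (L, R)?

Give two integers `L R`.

Round 1 (k=42): L=23 R=30
Round 2 (k=26): L=30 R=4
Round 3 (k=12): L=4 R=41
Round 4 (k=1): L=41 R=52
Round 5 (k=22): L=52 R=86

Answer: 52 86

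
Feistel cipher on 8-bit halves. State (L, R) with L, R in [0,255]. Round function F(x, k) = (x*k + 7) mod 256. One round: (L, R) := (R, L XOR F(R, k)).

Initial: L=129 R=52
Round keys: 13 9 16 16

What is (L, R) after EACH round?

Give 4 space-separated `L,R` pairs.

Round 1 (k=13): L=52 R=42
Round 2 (k=9): L=42 R=181
Round 3 (k=16): L=181 R=125
Round 4 (k=16): L=125 R=98

Answer: 52,42 42,181 181,125 125,98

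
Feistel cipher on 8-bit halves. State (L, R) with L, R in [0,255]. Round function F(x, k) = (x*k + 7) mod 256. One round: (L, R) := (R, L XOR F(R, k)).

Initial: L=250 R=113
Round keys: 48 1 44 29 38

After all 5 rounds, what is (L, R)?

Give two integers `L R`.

Answer: 24 57

Derivation:
Round 1 (k=48): L=113 R=205
Round 2 (k=1): L=205 R=165
Round 3 (k=44): L=165 R=174
Round 4 (k=29): L=174 R=24
Round 5 (k=38): L=24 R=57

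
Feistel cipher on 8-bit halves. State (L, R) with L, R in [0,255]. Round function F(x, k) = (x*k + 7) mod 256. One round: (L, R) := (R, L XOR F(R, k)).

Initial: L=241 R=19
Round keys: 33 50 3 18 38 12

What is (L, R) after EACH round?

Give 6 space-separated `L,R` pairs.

Answer: 19,139 139,62 62,74 74,5 5,143 143,190

Derivation:
Round 1 (k=33): L=19 R=139
Round 2 (k=50): L=139 R=62
Round 3 (k=3): L=62 R=74
Round 4 (k=18): L=74 R=5
Round 5 (k=38): L=5 R=143
Round 6 (k=12): L=143 R=190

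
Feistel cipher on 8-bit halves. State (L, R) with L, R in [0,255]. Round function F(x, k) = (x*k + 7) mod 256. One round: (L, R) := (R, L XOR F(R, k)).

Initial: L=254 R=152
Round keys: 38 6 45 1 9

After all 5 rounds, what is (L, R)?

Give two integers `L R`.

Round 1 (k=38): L=152 R=105
Round 2 (k=6): L=105 R=229
Round 3 (k=45): L=229 R=33
Round 4 (k=1): L=33 R=205
Round 5 (k=9): L=205 R=29

Answer: 205 29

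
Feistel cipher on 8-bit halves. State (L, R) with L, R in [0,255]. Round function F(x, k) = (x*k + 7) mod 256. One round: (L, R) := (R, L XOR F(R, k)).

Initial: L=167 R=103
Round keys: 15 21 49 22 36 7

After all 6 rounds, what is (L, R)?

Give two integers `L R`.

Round 1 (k=15): L=103 R=183
Round 2 (k=21): L=183 R=109
Round 3 (k=49): L=109 R=83
Round 4 (k=22): L=83 R=68
Round 5 (k=36): L=68 R=196
Round 6 (k=7): L=196 R=39

Answer: 196 39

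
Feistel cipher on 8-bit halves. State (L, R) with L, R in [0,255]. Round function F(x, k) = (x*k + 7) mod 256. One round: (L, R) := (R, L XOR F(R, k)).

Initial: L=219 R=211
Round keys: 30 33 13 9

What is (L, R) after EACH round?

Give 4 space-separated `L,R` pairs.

Round 1 (k=30): L=211 R=26
Round 2 (k=33): L=26 R=178
Round 3 (k=13): L=178 R=11
Round 4 (k=9): L=11 R=216

Answer: 211,26 26,178 178,11 11,216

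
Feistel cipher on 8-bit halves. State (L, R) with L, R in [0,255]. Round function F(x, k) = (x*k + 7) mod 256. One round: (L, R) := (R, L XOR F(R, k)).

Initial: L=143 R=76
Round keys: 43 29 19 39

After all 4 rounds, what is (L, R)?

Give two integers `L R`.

Answer: 24 88

Derivation:
Round 1 (k=43): L=76 R=68
Round 2 (k=29): L=68 R=247
Round 3 (k=19): L=247 R=24
Round 4 (k=39): L=24 R=88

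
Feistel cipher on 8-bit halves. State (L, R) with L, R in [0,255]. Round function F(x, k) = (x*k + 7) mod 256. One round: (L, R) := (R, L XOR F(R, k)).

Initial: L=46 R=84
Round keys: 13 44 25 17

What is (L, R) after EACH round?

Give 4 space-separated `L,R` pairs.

Round 1 (k=13): L=84 R=101
Round 2 (k=44): L=101 R=55
Round 3 (k=25): L=55 R=3
Round 4 (k=17): L=3 R=13

Answer: 84,101 101,55 55,3 3,13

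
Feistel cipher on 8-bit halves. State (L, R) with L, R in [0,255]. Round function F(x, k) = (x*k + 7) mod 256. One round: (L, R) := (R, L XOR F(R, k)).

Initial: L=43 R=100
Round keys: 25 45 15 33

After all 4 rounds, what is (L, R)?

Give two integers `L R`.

Answer: 212 88

Derivation:
Round 1 (k=25): L=100 R=224
Round 2 (k=45): L=224 R=3
Round 3 (k=15): L=3 R=212
Round 4 (k=33): L=212 R=88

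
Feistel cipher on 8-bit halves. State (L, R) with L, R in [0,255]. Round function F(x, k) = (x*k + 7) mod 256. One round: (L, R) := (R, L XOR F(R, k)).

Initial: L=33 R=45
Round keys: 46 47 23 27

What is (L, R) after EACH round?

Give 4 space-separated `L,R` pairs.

Round 1 (k=46): L=45 R=60
Round 2 (k=47): L=60 R=38
Round 3 (k=23): L=38 R=77
Round 4 (k=27): L=77 R=0

Answer: 45,60 60,38 38,77 77,0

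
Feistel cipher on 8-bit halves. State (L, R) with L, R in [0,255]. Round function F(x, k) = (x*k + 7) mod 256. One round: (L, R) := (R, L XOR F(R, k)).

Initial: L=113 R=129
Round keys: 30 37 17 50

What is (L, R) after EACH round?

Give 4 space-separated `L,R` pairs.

Round 1 (k=30): L=129 R=84
Round 2 (k=37): L=84 R=170
Round 3 (k=17): L=170 R=5
Round 4 (k=50): L=5 R=171

Answer: 129,84 84,170 170,5 5,171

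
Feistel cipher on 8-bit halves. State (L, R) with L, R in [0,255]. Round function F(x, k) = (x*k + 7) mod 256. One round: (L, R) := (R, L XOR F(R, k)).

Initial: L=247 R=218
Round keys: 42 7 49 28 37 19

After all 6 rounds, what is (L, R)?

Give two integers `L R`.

Round 1 (k=42): L=218 R=60
Round 2 (k=7): L=60 R=113
Round 3 (k=49): L=113 R=148
Round 4 (k=28): L=148 R=70
Round 5 (k=37): L=70 R=177
Round 6 (k=19): L=177 R=108

Answer: 177 108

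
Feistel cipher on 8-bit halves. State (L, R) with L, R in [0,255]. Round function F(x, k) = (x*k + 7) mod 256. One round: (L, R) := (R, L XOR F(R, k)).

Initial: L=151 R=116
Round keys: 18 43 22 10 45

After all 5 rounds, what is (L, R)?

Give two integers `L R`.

Answer: 74 232

Derivation:
Round 1 (k=18): L=116 R=184
Round 2 (k=43): L=184 R=155
Round 3 (k=22): L=155 R=225
Round 4 (k=10): L=225 R=74
Round 5 (k=45): L=74 R=232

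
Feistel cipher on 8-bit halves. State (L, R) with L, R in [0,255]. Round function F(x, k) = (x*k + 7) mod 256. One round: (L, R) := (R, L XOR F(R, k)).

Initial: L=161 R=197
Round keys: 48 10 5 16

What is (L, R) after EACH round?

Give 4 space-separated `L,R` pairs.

Round 1 (k=48): L=197 R=86
Round 2 (k=10): L=86 R=166
Round 3 (k=5): L=166 R=19
Round 4 (k=16): L=19 R=145

Answer: 197,86 86,166 166,19 19,145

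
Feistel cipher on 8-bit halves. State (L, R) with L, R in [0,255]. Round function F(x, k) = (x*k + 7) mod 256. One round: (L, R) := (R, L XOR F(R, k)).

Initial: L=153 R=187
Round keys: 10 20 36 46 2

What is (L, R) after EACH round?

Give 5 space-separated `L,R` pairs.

Answer: 187,204 204,76 76,123 123,109 109,154

Derivation:
Round 1 (k=10): L=187 R=204
Round 2 (k=20): L=204 R=76
Round 3 (k=36): L=76 R=123
Round 4 (k=46): L=123 R=109
Round 5 (k=2): L=109 R=154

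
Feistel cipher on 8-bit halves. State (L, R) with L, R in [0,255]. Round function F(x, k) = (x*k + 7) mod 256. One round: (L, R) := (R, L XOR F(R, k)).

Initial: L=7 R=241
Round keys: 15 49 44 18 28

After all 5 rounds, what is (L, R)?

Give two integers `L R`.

Round 1 (k=15): L=241 R=33
Round 2 (k=49): L=33 R=169
Round 3 (k=44): L=169 R=50
Round 4 (k=18): L=50 R=34
Round 5 (k=28): L=34 R=141

Answer: 34 141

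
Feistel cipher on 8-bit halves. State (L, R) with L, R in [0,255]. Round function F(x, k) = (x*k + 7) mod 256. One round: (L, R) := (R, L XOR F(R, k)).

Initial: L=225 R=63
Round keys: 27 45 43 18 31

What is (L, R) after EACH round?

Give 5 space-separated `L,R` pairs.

Round 1 (k=27): L=63 R=77
Round 2 (k=45): L=77 R=175
Round 3 (k=43): L=175 R=33
Round 4 (k=18): L=33 R=246
Round 5 (k=31): L=246 R=240

Answer: 63,77 77,175 175,33 33,246 246,240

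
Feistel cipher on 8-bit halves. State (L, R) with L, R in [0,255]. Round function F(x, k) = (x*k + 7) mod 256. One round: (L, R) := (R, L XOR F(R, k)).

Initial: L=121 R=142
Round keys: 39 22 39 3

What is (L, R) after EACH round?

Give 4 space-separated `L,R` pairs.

Round 1 (k=39): L=142 R=208
Round 2 (k=22): L=208 R=105
Round 3 (k=39): L=105 R=214
Round 4 (k=3): L=214 R=224

Answer: 142,208 208,105 105,214 214,224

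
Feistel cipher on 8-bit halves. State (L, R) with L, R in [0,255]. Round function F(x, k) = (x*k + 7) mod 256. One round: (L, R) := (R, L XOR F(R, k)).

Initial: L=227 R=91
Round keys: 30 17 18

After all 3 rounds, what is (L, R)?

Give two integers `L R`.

Round 1 (k=30): L=91 R=82
Round 2 (k=17): L=82 R=34
Round 3 (k=18): L=34 R=57

Answer: 34 57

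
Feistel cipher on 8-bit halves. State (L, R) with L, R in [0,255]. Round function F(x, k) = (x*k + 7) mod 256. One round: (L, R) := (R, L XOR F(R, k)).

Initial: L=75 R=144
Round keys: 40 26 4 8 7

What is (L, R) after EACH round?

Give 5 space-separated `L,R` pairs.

Answer: 144,204 204,47 47,15 15,80 80,56

Derivation:
Round 1 (k=40): L=144 R=204
Round 2 (k=26): L=204 R=47
Round 3 (k=4): L=47 R=15
Round 4 (k=8): L=15 R=80
Round 5 (k=7): L=80 R=56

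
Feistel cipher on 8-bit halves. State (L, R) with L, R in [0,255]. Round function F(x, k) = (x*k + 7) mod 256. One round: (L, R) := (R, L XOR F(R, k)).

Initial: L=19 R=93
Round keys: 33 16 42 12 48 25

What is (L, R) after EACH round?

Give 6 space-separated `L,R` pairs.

Round 1 (k=33): L=93 R=23
Round 2 (k=16): L=23 R=42
Round 3 (k=42): L=42 R=252
Round 4 (k=12): L=252 R=253
Round 5 (k=48): L=253 R=139
Round 6 (k=25): L=139 R=103

Answer: 93,23 23,42 42,252 252,253 253,139 139,103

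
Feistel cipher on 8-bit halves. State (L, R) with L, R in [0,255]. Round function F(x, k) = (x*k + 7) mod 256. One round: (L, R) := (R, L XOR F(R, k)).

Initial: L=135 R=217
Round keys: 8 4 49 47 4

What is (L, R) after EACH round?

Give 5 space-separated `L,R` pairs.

Round 1 (k=8): L=217 R=72
Round 2 (k=4): L=72 R=254
Round 3 (k=49): L=254 R=237
Round 4 (k=47): L=237 R=116
Round 5 (k=4): L=116 R=58

Answer: 217,72 72,254 254,237 237,116 116,58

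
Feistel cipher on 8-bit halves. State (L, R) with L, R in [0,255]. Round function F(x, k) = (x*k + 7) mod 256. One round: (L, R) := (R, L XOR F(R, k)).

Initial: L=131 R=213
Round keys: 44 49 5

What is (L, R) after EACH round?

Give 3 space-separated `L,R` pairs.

Answer: 213,32 32,242 242,225

Derivation:
Round 1 (k=44): L=213 R=32
Round 2 (k=49): L=32 R=242
Round 3 (k=5): L=242 R=225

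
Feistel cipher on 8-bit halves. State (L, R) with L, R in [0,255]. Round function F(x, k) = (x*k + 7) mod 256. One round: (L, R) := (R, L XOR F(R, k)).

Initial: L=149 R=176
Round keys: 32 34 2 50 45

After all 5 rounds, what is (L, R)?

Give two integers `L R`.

Round 1 (k=32): L=176 R=146
Round 2 (k=34): L=146 R=219
Round 3 (k=2): L=219 R=47
Round 4 (k=50): L=47 R=238
Round 5 (k=45): L=238 R=242

Answer: 238 242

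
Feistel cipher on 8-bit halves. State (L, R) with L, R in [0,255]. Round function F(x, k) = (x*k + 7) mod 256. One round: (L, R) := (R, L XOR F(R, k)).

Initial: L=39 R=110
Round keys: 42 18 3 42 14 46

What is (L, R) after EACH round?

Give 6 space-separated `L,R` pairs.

Round 1 (k=42): L=110 R=52
Round 2 (k=18): L=52 R=193
Round 3 (k=3): L=193 R=126
Round 4 (k=42): L=126 R=114
Round 5 (k=14): L=114 R=61
Round 6 (k=46): L=61 R=143

Answer: 110,52 52,193 193,126 126,114 114,61 61,143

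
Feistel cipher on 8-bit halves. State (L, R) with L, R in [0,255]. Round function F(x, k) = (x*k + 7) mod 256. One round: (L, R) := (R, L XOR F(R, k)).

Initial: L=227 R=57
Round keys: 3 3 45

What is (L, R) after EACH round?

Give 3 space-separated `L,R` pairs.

Answer: 57,81 81,195 195,31

Derivation:
Round 1 (k=3): L=57 R=81
Round 2 (k=3): L=81 R=195
Round 3 (k=45): L=195 R=31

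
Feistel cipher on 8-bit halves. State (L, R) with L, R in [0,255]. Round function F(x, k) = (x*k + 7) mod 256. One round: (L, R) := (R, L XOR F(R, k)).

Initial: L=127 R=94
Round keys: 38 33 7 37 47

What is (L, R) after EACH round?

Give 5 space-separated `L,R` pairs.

Round 1 (k=38): L=94 R=132
Round 2 (k=33): L=132 R=85
Round 3 (k=7): L=85 R=222
Round 4 (k=37): L=222 R=72
Round 5 (k=47): L=72 R=225

Answer: 94,132 132,85 85,222 222,72 72,225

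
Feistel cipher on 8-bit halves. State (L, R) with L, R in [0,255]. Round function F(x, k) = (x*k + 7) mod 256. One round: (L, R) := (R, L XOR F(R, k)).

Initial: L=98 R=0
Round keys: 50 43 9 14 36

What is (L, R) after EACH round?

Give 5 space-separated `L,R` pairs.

Answer: 0,101 101,254 254,144 144,25 25,27

Derivation:
Round 1 (k=50): L=0 R=101
Round 2 (k=43): L=101 R=254
Round 3 (k=9): L=254 R=144
Round 4 (k=14): L=144 R=25
Round 5 (k=36): L=25 R=27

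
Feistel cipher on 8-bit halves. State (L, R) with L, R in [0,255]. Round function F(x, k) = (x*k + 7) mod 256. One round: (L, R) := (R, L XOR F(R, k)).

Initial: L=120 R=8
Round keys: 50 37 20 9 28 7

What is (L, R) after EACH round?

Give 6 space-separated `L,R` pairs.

Round 1 (k=50): L=8 R=239
Round 2 (k=37): L=239 R=154
Round 3 (k=20): L=154 R=224
Round 4 (k=9): L=224 R=125
Round 5 (k=28): L=125 R=83
Round 6 (k=7): L=83 R=49

Answer: 8,239 239,154 154,224 224,125 125,83 83,49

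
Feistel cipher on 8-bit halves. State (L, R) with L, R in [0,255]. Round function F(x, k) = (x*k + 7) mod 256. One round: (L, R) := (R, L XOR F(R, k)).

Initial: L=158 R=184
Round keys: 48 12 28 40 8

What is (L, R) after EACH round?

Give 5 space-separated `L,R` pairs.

Answer: 184,25 25,139 139,34 34,220 220,197

Derivation:
Round 1 (k=48): L=184 R=25
Round 2 (k=12): L=25 R=139
Round 3 (k=28): L=139 R=34
Round 4 (k=40): L=34 R=220
Round 5 (k=8): L=220 R=197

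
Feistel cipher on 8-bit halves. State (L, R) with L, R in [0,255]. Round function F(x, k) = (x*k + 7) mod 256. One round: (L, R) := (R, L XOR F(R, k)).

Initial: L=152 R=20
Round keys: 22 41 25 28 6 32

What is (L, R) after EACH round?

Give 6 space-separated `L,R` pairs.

Round 1 (k=22): L=20 R=39
Round 2 (k=41): L=39 R=82
Round 3 (k=25): L=82 R=46
Round 4 (k=28): L=46 R=93
Round 5 (k=6): L=93 R=27
Round 6 (k=32): L=27 R=58

Answer: 20,39 39,82 82,46 46,93 93,27 27,58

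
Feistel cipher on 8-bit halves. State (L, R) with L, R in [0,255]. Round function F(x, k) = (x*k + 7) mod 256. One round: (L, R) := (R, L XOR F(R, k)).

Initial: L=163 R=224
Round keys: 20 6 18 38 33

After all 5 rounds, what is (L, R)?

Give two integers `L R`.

Round 1 (k=20): L=224 R=36
Round 2 (k=6): L=36 R=63
Round 3 (k=18): L=63 R=81
Round 4 (k=38): L=81 R=50
Round 5 (k=33): L=50 R=40

Answer: 50 40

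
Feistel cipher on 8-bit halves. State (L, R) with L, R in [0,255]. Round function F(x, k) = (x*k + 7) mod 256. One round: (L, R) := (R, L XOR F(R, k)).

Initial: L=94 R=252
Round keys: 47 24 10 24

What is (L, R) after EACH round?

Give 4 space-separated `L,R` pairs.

Answer: 252,21 21,3 3,48 48,132

Derivation:
Round 1 (k=47): L=252 R=21
Round 2 (k=24): L=21 R=3
Round 3 (k=10): L=3 R=48
Round 4 (k=24): L=48 R=132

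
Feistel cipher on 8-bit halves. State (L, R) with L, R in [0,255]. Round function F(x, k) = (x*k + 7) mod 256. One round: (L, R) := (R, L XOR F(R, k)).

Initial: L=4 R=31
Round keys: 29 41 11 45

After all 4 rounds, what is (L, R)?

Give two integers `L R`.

Answer: 235 140

Derivation:
Round 1 (k=29): L=31 R=142
Round 2 (k=41): L=142 R=218
Round 3 (k=11): L=218 R=235
Round 4 (k=45): L=235 R=140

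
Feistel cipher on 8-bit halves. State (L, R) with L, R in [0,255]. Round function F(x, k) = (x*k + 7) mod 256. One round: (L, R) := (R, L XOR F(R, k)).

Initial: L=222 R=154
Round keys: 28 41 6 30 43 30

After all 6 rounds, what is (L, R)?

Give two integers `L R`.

Round 1 (k=28): L=154 R=1
Round 2 (k=41): L=1 R=170
Round 3 (k=6): L=170 R=2
Round 4 (k=30): L=2 R=233
Round 5 (k=43): L=233 R=40
Round 6 (k=30): L=40 R=94

Answer: 40 94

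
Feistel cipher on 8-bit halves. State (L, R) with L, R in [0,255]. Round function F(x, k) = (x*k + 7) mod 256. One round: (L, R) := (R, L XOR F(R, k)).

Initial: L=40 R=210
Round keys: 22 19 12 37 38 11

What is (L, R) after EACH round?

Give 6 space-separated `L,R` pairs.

Round 1 (k=22): L=210 R=59
Round 2 (k=19): L=59 R=186
Round 3 (k=12): L=186 R=132
Round 4 (k=37): L=132 R=161
Round 5 (k=38): L=161 R=105
Round 6 (k=11): L=105 R=43

Answer: 210,59 59,186 186,132 132,161 161,105 105,43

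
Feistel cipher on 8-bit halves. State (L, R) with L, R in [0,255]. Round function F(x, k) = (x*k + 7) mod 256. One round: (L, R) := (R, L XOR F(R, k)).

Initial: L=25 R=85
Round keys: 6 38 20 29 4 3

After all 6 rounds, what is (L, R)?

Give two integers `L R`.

Answer: 196 135

Derivation:
Round 1 (k=6): L=85 R=28
Round 2 (k=38): L=28 R=122
Round 3 (k=20): L=122 R=147
Round 4 (k=29): L=147 R=212
Round 5 (k=4): L=212 R=196
Round 6 (k=3): L=196 R=135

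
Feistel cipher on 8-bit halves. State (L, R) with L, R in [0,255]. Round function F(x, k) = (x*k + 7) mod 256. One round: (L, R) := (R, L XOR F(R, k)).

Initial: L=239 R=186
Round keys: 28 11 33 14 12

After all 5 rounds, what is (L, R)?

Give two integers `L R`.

Answer: 82 187

Derivation:
Round 1 (k=28): L=186 R=176
Round 2 (k=11): L=176 R=45
Round 3 (k=33): L=45 R=100
Round 4 (k=14): L=100 R=82
Round 5 (k=12): L=82 R=187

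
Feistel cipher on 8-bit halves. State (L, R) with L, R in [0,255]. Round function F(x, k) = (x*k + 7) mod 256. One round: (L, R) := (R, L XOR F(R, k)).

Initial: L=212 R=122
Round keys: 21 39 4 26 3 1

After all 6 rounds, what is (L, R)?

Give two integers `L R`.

Round 1 (k=21): L=122 R=221
Round 2 (k=39): L=221 R=200
Round 3 (k=4): L=200 R=250
Round 4 (k=26): L=250 R=163
Round 5 (k=3): L=163 R=10
Round 6 (k=1): L=10 R=178

Answer: 10 178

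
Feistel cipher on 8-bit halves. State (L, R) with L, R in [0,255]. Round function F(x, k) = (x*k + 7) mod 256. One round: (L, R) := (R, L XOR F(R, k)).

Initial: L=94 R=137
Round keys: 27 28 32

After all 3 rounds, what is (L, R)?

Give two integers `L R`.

Round 1 (k=27): L=137 R=36
Round 2 (k=28): L=36 R=126
Round 3 (k=32): L=126 R=227

Answer: 126 227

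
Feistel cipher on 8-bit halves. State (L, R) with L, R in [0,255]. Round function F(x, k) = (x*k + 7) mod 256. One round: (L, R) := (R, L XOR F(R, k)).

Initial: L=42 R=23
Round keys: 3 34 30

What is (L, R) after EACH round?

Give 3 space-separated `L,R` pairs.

Round 1 (k=3): L=23 R=102
Round 2 (k=34): L=102 R=132
Round 3 (k=30): L=132 R=25

Answer: 23,102 102,132 132,25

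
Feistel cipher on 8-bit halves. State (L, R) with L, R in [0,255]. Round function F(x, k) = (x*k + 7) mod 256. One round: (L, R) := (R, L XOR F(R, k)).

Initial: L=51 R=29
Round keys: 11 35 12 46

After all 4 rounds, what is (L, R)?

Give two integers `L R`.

Round 1 (k=11): L=29 R=117
Round 2 (k=35): L=117 R=27
Round 3 (k=12): L=27 R=62
Round 4 (k=46): L=62 R=48

Answer: 62 48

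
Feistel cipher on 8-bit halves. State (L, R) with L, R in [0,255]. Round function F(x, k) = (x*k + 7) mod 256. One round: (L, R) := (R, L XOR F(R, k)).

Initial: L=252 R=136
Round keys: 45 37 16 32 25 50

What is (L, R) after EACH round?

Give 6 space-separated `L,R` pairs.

Answer: 136,19 19,78 78,244 244,201 201,92 92,54

Derivation:
Round 1 (k=45): L=136 R=19
Round 2 (k=37): L=19 R=78
Round 3 (k=16): L=78 R=244
Round 4 (k=32): L=244 R=201
Round 5 (k=25): L=201 R=92
Round 6 (k=50): L=92 R=54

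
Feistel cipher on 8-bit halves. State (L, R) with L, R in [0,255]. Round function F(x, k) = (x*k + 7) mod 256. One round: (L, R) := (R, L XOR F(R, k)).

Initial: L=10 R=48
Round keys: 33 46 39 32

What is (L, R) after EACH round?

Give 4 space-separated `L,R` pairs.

Round 1 (k=33): L=48 R=61
Round 2 (k=46): L=61 R=205
Round 3 (k=39): L=205 R=127
Round 4 (k=32): L=127 R=42

Answer: 48,61 61,205 205,127 127,42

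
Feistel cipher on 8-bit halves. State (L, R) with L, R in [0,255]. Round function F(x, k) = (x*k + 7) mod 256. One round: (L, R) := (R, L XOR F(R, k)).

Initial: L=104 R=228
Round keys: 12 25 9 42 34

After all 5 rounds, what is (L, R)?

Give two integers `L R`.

Round 1 (k=12): L=228 R=223
Round 2 (k=25): L=223 R=42
Round 3 (k=9): L=42 R=94
Round 4 (k=42): L=94 R=89
Round 5 (k=34): L=89 R=135

Answer: 89 135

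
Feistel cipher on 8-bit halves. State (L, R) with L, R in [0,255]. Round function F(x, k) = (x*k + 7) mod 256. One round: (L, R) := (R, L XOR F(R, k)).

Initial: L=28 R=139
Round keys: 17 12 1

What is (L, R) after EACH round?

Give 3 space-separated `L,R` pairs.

Answer: 139,94 94,228 228,181

Derivation:
Round 1 (k=17): L=139 R=94
Round 2 (k=12): L=94 R=228
Round 3 (k=1): L=228 R=181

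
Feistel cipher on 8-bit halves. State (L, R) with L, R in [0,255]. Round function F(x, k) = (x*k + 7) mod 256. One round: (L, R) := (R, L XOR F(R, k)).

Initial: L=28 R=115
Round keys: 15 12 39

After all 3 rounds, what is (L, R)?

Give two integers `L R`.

Answer: 84 11

Derivation:
Round 1 (k=15): L=115 R=216
Round 2 (k=12): L=216 R=84
Round 3 (k=39): L=84 R=11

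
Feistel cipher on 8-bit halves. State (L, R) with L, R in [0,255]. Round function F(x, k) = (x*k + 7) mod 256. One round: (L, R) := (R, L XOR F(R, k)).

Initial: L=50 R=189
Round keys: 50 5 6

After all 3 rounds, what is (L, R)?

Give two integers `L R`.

Round 1 (k=50): L=189 R=195
Round 2 (k=5): L=195 R=107
Round 3 (k=6): L=107 R=74

Answer: 107 74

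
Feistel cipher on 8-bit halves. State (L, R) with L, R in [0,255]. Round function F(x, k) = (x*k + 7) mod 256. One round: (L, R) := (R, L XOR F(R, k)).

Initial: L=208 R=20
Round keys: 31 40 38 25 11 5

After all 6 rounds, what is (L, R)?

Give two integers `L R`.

Round 1 (k=31): L=20 R=163
Round 2 (k=40): L=163 R=107
Round 3 (k=38): L=107 R=74
Round 4 (k=25): L=74 R=42
Round 5 (k=11): L=42 R=159
Round 6 (k=5): L=159 R=8

Answer: 159 8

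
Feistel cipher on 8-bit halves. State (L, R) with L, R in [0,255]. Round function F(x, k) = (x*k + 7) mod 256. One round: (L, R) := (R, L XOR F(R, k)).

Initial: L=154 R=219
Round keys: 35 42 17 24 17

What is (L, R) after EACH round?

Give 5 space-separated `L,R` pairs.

Answer: 219,98 98,192 192,165 165,191 191,19

Derivation:
Round 1 (k=35): L=219 R=98
Round 2 (k=42): L=98 R=192
Round 3 (k=17): L=192 R=165
Round 4 (k=24): L=165 R=191
Round 5 (k=17): L=191 R=19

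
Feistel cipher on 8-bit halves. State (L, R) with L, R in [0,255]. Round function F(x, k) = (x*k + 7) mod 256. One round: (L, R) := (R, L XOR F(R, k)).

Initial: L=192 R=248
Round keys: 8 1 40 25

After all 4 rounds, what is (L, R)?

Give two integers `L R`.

Round 1 (k=8): L=248 R=7
Round 2 (k=1): L=7 R=246
Round 3 (k=40): L=246 R=112
Round 4 (k=25): L=112 R=1

Answer: 112 1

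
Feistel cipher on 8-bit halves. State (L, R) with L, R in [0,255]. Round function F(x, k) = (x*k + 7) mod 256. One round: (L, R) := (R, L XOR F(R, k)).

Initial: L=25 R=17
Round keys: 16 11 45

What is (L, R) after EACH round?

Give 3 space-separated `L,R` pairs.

Round 1 (k=16): L=17 R=14
Round 2 (k=11): L=14 R=176
Round 3 (k=45): L=176 R=249

Answer: 17,14 14,176 176,249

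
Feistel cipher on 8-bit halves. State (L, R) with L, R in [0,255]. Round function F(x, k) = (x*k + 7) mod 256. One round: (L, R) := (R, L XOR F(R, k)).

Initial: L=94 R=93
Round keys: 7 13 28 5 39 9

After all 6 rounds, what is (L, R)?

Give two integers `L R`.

Answer: 28 43

Derivation:
Round 1 (k=7): L=93 R=204
Round 2 (k=13): L=204 R=62
Round 3 (k=28): L=62 R=3
Round 4 (k=5): L=3 R=40
Round 5 (k=39): L=40 R=28
Round 6 (k=9): L=28 R=43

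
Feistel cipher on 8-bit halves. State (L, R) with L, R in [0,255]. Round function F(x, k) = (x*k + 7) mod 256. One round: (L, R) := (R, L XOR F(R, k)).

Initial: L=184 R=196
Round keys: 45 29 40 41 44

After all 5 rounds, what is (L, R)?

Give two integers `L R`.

Round 1 (k=45): L=196 R=195
Round 2 (k=29): L=195 R=218
Round 3 (k=40): L=218 R=212
Round 4 (k=41): L=212 R=33
Round 5 (k=44): L=33 R=103

Answer: 33 103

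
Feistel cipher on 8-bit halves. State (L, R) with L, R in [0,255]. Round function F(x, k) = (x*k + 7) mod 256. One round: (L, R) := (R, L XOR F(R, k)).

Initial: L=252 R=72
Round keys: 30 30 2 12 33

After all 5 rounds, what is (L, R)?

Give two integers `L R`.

Answer: 70 191

Derivation:
Round 1 (k=30): L=72 R=139
Round 2 (k=30): L=139 R=25
Round 3 (k=2): L=25 R=178
Round 4 (k=12): L=178 R=70
Round 5 (k=33): L=70 R=191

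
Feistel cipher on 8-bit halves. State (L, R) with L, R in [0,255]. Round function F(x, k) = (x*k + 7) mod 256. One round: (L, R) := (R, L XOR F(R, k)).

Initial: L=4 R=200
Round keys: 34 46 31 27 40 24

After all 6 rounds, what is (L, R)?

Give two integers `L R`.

Round 1 (k=34): L=200 R=147
Round 2 (k=46): L=147 R=185
Round 3 (k=31): L=185 R=253
Round 4 (k=27): L=253 R=15
Round 5 (k=40): L=15 R=162
Round 6 (k=24): L=162 R=56

Answer: 162 56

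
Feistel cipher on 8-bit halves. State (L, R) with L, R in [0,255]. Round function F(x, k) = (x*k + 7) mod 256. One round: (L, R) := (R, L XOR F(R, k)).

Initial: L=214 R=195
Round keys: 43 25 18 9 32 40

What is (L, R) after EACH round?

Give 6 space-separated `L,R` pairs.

Round 1 (k=43): L=195 R=30
Round 2 (k=25): L=30 R=54
Round 3 (k=18): L=54 R=205
Round 4 (k=9): L=205 R=10
Round 5 (k=32): L=10 R=138
Round 6 (k=40): L=138 R=157

Answer: 195,30 30,54 54,205 205,10 10,138 138,157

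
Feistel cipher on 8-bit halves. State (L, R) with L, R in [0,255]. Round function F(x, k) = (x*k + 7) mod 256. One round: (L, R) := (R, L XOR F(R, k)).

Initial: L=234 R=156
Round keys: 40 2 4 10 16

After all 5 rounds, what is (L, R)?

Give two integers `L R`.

Answer: 30 145

Derivation:
Round 1 (k=40): L=156 R=141
Round 2 (k=2): L=141 R=189
Round 3 (k=4): L=189 R=118
Round 4 (k=10): L=118 R=30
Round 5 (k=16): L=30 R=145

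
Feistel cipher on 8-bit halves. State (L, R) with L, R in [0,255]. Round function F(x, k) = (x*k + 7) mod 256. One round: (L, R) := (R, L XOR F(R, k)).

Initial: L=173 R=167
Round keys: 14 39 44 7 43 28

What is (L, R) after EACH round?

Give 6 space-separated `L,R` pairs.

Round 1 (k=14): L=167 R=132
Round 2 (k=39): L=132 R=132
Round 3 (k=44): L=132 R=51
Round 4 (k=7): L=51 R=232
Round 5 (k=43): L=232 R=204
Round 6 (k=28): L=204 R=191

Answer: 167,132 132,132 132,51 51,232 232,204 204,191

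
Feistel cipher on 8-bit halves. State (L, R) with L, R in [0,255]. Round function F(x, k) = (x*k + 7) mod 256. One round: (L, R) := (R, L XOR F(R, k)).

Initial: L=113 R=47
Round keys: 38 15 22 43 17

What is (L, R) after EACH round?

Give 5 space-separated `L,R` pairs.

Round 1 (k=38): L=47 R=112
Round 2 (k=15): L=112 R=184
Round 3 (k=22): L=184 R=167
Round 4 (k=43): L=167 R=172
Round 5 (k=17): L=172 R=212

Answer: 47,112 112,184 184,167 167,172 172,212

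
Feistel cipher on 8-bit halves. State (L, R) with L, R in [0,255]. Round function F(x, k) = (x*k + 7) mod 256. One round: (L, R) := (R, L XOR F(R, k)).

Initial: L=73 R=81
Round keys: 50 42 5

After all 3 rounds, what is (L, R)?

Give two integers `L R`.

Answer: 246 69

Derivation:
Round 1 (k=50): L=81 R=144
Round 2 (k=42): L=144 R=246
Round 3 (k=5): L=246 R=69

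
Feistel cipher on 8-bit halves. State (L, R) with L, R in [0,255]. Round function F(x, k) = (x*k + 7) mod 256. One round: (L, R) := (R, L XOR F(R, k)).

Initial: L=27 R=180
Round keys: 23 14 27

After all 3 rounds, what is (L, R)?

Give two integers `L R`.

Round 1 (k=23): L=180 R=40
Round 2 (k=14): L=40 R=131
Round 3 (k=27): L=131 R=240

Answer: 131 240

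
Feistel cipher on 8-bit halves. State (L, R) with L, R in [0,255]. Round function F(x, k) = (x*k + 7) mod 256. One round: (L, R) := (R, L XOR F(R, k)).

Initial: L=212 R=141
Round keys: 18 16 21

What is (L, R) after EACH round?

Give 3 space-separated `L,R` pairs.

Answer: 141,37 37,218 218,204

Derivation:
Round 1 (k=18): L=141 R=37
Round 2 (k=16): L=37 R=218
Round 3 (k=21): L=218 R=204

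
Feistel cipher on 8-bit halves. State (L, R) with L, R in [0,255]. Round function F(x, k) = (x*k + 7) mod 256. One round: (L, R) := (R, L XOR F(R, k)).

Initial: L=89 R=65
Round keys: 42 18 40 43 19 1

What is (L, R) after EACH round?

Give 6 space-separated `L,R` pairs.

Round 1 (k=42): L=65 R=232
Round 2 (k=18): L=232 R=22
Round 3 (k=40): L=22 R=159
Round 4 (k=43): L=159 R=170
Round 5 (k=19): L=170 R=58
Round 6 (k=1): L=58 R=235

Answer: 65,232 232,22 22,159 159,170 170,58 58,235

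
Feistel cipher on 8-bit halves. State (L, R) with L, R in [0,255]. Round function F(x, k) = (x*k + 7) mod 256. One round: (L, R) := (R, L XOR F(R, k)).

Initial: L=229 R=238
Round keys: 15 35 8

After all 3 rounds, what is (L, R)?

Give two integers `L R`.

Answer: 53 179

Derivation:
Round 1 (k=15): L=238 R=28
Round 2 (k=35): L=28 R=53
Round 3 (k=8): L=53 R=179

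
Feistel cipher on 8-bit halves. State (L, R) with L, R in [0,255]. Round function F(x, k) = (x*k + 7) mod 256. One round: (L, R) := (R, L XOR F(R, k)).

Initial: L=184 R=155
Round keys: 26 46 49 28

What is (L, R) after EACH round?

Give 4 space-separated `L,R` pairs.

Answer: 155,125 125,230 230,112 112,161

Derivation:
Round 1 (k=26): L=155 R=125
Round 2 (k=46): L=125 R=230
Round 3 (k=49): L=230 R=112
Round 4 (k=28): L=112 R=161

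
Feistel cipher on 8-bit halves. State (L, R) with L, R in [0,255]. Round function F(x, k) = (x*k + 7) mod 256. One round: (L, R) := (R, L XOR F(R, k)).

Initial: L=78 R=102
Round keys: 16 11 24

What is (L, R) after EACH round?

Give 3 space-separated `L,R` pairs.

Answer: 102,41 41,172 172,14

Derivation:
Round 1 (k=16): L=102 R=41
Round 2 (k=11): L=41 R=172
Round 3 (k=24): L=172 R=14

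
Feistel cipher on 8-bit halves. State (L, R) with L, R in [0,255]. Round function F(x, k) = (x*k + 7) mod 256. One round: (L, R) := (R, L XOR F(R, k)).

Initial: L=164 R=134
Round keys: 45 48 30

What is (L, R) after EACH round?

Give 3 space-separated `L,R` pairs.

Answer: 134,49 49,177 177,244

Derivation:
Round 1 (k=45): L=134 R=49
Round 2 (k=48): L=49 R=177
Round 3 (k=30): L=177 R=244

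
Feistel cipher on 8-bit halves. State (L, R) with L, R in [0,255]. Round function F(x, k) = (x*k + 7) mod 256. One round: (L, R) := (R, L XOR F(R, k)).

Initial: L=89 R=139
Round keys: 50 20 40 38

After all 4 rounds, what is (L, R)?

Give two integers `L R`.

Round 1 (k=50): L=139 R=116
Round 2 (k=20): L=116 R=156
Round 3 (k=40): L=156 R=19
Round 4 (k=38): L=19 R=69

Answer: 19 69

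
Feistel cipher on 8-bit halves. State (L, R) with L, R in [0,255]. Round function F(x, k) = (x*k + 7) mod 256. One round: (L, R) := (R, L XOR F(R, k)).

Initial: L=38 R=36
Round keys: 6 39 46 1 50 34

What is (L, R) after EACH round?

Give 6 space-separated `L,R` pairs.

Answer: 36,249 249,210 210,58 58,147 147,135 135,102

Derivation:
Round 1 (k=6): L=36 R=249
Round 2 (k=39): L=249 R=210
Round 3 (k=46): L=210 R=58
Round 4 (k=1): L=58 R=147
Round 5 (k=50): L=147 R=135
Round 6 (k=34): L=135 R=102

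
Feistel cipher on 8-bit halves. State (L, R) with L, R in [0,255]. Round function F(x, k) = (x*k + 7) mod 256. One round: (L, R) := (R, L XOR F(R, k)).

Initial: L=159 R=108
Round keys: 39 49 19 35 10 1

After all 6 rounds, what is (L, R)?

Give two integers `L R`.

Answer: 31 158

Derivation:
Round 1 (k=39): L=108 R=228
Round 2 (k=49): L=228 R=199
Round 3 (k=19): L=199 R=40
Round 4 (k=35): L=40 R=184
Round 5 (k=10): L=184 R=31
Round 6 (k=1): L=31 R=158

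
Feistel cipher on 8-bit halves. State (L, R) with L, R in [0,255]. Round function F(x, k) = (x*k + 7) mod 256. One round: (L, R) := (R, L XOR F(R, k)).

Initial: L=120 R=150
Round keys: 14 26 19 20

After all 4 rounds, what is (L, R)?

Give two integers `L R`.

Answer: 67 0

Derivation:
Round 1 (k=14): L=150 R=67
Round 2 (k=26): L=67 R=67
Round 3 (k=19): L=67 R=67
Round 4 (k=20): L=67 R=0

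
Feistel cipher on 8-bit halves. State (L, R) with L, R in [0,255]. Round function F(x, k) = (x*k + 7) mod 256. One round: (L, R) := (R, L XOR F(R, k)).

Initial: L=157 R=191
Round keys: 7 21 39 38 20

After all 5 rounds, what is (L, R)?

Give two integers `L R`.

Answer: 50 58

Derivation:
Round 1 (k=7): L=191 R=221
Round 2 (k=21): L=221 R=151
Round 3 (k=39): L=151 R=213
Round 4 (k=38): L=213 R=50
Round 5 (k=20): L=50 R=58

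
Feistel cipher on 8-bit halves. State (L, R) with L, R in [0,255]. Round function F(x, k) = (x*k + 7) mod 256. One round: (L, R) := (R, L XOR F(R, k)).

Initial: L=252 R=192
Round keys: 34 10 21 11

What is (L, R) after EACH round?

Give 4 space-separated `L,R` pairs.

Answer: 192,123 123,21 21,187 187,5

Derivation:
Round 1 (k=34): L=192 R=123
Round 2 (k=10): L=123 R=21
Round 3 (k=21): L=21 R=187
Round 4 (k=11): L=187 R=5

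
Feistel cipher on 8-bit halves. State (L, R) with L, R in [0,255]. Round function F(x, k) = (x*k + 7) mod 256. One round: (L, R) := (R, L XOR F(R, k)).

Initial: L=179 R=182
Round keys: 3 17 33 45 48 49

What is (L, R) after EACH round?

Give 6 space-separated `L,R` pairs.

Answer: 182,154 154,247 247,68 68,12 12,3 3,150

Derivation:
Round 1 (k=3): L=182 R=154
Round 2 (k=17): L=154 R=247
Round 3 (k=33): L=247 R=68
Round 4 (k=45): L=68 R=12
Round 5 (k=48): L=12 R=3
Round 6 (k=49): L=3 R=150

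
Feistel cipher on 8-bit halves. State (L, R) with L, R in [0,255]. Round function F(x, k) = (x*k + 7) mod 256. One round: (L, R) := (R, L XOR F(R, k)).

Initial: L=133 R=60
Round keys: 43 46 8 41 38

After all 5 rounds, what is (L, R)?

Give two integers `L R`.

Round 1 (k=43): L=60 R=158
Round 2 (k=46): L=158 R=87
Round 3 (k=8): L=87 R=33
Round 4 (k=41): L=33 R=7
Round 5 (k=38): L=7 R=48

Answer: 7 48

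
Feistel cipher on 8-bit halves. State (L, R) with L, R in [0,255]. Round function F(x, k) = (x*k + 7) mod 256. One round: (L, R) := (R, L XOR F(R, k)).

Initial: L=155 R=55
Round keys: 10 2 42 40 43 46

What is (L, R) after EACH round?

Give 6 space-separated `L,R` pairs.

Answer: 55,182 182,68 68,153 153,171 171,89 89,174

Derivation:
Round 1 (k=10): L=55 R=182
Round 2 (k=2): L=182 R=68
Round 3 (k=42): L=68 R=153
Round 4 (k=40): L=153 R=171
Round 5 (k=43): L=171 R=89
Round 6 (k=46): L=89 R=174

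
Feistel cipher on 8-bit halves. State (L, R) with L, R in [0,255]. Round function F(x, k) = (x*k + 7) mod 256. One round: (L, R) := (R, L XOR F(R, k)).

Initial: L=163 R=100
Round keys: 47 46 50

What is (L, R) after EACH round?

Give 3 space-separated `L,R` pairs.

Answer: 100,192 192,227 227,157

Derivation:
Round 1 (k=47): L=100 R=192
Round 2 (k=46): L=192 R=227
Round 3 (k=50): L=227 R=157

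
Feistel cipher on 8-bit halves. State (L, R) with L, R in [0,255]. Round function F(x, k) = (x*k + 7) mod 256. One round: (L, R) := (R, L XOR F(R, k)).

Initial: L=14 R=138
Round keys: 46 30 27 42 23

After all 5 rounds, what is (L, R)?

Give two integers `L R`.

Round 1 (k=46): L=138 R=221
Round 2 (k=30): L=221 R=103
Round 3 (k=27): L=103 R=57
Round 4 (k=42): L=57 R=6
Round 5 (k=23): L=6 R=168

Answer: 6 168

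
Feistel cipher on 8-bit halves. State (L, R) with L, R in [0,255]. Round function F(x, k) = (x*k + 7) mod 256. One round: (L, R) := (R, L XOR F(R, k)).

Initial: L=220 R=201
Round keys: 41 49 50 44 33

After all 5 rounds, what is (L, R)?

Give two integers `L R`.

Round 1 (k=41): L=201 R=228
Round 2 (k=49): L=228 R=98
Round 3 (k=50): L=98 R=207
Round 4 (k=44): L=207 R=249
Round 5 (k=33): L=249 R=239

Answer: 249 239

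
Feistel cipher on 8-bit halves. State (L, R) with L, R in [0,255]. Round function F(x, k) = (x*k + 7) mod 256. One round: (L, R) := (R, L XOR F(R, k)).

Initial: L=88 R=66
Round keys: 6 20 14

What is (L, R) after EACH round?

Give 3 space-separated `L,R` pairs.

Answer: 66,203 203,161 161,30

Derivation:
Round 1 (k=6): L=66 R=203
Round 2 (k=20): L=203 R=161
Round 3 (k=14): L=161 R=30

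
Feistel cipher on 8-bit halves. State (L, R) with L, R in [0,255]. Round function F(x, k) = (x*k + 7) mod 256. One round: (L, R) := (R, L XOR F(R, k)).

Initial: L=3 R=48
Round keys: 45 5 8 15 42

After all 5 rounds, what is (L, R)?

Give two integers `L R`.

Answer: 119 38

Derivation:
Round 1 (k=45): L=48 R=116
Round 2 (k=5): L=116 R=123
Round 3 (k=8): L=123 R=171
Round 4 (k=15): L=171 R=119
Round 5 (k=42): L=119 R=38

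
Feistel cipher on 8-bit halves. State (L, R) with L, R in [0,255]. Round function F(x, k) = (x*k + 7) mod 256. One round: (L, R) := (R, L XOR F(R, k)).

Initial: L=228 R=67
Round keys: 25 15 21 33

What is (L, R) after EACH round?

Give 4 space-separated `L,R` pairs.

Round 1 (k=25): L=67 R=118
Round 2 (k=15): L=118 R=178
Round 3 (k=21): L=178 R=215
Round 4 (k=33): L=215 R=12

Answer: 67,118 118,178 178,215 215,12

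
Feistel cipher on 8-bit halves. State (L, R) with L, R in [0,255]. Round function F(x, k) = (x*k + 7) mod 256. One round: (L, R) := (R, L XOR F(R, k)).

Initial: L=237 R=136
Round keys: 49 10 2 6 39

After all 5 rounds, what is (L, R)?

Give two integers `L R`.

Round 1 (k=49): L=136 R=226
Round 2 (k=10): L=226 R=83
Round 3 (k=2): L=83 R=79
Round 4 (k=6): L=79 R=178
Round 5 (k=39): L=178 R=106

Answer: 178 106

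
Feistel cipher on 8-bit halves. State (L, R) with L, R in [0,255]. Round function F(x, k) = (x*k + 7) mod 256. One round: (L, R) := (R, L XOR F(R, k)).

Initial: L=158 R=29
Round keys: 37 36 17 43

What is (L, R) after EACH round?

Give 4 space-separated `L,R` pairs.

Answer: 29,166 166,66 66,207 207,142

Derivation:
Round 1 (k=37): L=29 R=166
Round 2 (k=36): L=166 R=66
Round 3 (k=17): L=66 R=207
Round 4 (k=43): L=207 R=142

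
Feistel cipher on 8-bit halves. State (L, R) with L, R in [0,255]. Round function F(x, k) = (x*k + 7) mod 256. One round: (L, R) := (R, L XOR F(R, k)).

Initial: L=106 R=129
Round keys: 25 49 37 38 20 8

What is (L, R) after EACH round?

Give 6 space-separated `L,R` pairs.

Answer: 129,202 202,48 48,61 61,37 37,214 214,146

Derivation:
Round 1 (k=25): L=129 R=202
Round 2 (k=49): L=202 R=48
Round 3 (k=37): L=48 R=61
Round 4 (k=38): L=61 R=37
Round 5 (k=20): L=37 R=214
Round 6 (k=8): L=214 R=146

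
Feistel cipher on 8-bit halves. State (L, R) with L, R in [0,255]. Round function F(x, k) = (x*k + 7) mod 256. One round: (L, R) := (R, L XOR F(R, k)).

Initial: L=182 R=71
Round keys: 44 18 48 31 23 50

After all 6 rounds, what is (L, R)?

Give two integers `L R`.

Answer: 78 104

Derivation:
Round 1 (k=44): L=71 R=141
Round 2 (k=18): L=141 R=182
Round 3 (k=48): L=182 R=170
Round 4 (k=31): L=170 R=43
Round 5 (k=23): L=43 R=78
Round 6 (k=50): L=78 R=104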